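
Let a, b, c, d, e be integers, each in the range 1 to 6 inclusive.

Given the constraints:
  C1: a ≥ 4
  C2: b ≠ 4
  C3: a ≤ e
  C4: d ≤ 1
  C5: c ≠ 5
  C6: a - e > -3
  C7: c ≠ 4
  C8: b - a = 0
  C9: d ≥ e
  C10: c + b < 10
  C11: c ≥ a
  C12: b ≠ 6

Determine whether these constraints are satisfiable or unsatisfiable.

From constraints 1 and 3: e ≥ a and a ≥ 4, so e ≥ 4. From constraints 4 and 9: e ≤ d and d ≤ 1, so e ≤ 1. But 1 < 4, so no value of e works.

Unsatisfiable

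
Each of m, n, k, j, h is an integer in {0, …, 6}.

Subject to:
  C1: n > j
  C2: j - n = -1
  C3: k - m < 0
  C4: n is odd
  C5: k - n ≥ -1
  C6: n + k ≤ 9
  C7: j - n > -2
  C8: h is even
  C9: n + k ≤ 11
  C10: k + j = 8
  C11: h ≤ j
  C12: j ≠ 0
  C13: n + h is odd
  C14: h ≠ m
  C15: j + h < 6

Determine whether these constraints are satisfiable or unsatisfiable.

The assignment m = 6, n = 5, k = 4, j = 4, h = 0 works:
  constraint 2 holds since j - n = -1.
  constraint 3 holds since k - m = -2.
  constraint 5 holds since k - n = -1.
The rest check out directly.

Satisfiable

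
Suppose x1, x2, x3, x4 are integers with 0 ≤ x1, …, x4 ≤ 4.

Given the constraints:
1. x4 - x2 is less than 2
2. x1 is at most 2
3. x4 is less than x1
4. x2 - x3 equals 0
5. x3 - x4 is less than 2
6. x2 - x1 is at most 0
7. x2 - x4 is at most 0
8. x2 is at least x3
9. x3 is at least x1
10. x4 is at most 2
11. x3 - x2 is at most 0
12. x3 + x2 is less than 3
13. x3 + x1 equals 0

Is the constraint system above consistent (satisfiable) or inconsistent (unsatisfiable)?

Unsatisfiable

Constraints 3, 7, 9, and 11 give x1 ≤ x3, x3 ≤ x2, x2 ≤ x4, x4 < x1. Chaining: x1 ≤ x3 ≤ x2 ≤ x4 < x1, which forces x1 < x1 — impossible.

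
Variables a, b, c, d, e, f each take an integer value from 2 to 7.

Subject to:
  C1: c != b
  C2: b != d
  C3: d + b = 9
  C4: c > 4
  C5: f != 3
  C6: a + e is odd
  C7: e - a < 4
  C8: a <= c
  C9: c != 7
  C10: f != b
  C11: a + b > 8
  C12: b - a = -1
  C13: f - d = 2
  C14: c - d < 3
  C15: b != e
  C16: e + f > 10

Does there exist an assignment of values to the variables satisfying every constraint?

Try a = 5, b = 4, c = 6, d = 5, e = 6, f = 7.
Check constraint 3: d + b = 9; constraint 7: e - a = 1; constraint 11: a + b = 9. The remaining constraints are straightforward to verify.

Satisfiable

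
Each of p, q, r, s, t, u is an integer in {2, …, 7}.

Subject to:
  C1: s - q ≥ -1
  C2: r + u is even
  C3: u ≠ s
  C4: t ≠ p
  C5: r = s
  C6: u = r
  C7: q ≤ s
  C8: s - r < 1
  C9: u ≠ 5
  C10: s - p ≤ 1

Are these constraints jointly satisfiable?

From constraints 5 and 6, u = r = s, so u = s. But constraint 3 says u ≠ s. Contradiction.

Unsatisfiable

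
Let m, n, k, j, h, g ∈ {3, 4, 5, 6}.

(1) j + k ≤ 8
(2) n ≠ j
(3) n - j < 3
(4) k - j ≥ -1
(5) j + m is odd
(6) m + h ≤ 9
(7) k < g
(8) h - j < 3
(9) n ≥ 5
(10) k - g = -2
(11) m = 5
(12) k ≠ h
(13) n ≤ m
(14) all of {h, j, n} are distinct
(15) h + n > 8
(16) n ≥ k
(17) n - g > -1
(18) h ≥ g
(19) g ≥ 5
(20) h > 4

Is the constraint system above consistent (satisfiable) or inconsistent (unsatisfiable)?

From constraints 9 and 13: m ≥ n ≥ 5. From constraints 18 and 19: h ≥ g ≥ 5. Hence m + h ≥ 10. But constraint 6 requires m + h ≤ 9, and 9 < 10. Contradiction.

Unsatisfiable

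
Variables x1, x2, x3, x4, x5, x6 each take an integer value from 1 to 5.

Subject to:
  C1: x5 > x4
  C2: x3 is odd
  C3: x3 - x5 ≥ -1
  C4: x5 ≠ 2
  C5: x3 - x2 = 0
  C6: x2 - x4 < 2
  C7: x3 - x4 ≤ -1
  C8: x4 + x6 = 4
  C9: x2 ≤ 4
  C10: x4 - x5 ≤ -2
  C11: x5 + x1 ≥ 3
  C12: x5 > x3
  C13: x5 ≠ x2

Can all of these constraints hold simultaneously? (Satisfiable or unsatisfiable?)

Unsatisfiable

Constraints 3, 7, and 10 give x5 − x4 ≥ 2, x4 − x3 ≥ 1, x3 − x5 ≥ -1.
Adding all 3 inequalities: the left sides telescope to 0, and the right sides sum to 2 + 1 + (-1) = 2. So 0 ≥ 2, which is false.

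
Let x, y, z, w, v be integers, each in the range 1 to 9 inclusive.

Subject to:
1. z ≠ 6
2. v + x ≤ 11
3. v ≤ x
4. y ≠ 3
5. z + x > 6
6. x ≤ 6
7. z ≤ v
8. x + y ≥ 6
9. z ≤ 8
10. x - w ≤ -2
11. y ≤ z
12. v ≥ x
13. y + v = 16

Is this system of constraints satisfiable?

Unsatisfiable

From constraints 9 and 11: y ≤ z ≤ 8. From constraints 3 and 6: v ≤ x ≤ 6. Hence y + v ≤ 14. But constraint 13 requires y + v = 16, and 16 > 14. Contradiction.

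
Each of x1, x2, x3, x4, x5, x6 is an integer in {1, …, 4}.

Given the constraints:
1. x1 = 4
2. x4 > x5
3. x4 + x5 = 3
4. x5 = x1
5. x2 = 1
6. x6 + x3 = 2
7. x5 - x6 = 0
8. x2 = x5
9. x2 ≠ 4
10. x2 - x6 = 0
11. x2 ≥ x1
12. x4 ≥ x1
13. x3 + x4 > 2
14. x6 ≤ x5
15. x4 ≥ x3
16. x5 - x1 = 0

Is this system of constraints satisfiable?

Constraint 5 fixes x2 = 1 and constraint 1 fixes x1 = 4. Constraints 4 and 8 give x2 = x5 = x1, so x2 = x1. But 1 ≠ 4 — contradiction.

Unsatisfiable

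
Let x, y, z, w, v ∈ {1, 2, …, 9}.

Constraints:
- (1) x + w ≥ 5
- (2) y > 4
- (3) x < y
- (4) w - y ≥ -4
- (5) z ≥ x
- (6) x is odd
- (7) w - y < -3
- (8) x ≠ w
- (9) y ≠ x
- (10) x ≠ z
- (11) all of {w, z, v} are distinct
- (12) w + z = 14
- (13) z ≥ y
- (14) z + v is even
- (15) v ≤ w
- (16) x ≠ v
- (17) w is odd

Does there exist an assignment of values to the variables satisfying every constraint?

Take x = 1, y = 9, z = 9, w = 5, v = 3. Then constraint 1: x + w = 6; constraint 4: w - y = -4; constraint 7: w - y = -4, and every other listed constraint is also met.

Satisfiable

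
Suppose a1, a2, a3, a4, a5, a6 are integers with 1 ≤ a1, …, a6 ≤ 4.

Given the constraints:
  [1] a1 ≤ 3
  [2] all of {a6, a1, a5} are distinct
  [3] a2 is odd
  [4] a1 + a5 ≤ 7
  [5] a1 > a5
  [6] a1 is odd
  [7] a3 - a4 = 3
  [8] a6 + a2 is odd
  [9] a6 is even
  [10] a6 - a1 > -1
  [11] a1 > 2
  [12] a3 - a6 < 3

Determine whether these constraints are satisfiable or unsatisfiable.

Take a1 = 3, a2 = 1, a3 = 4, a4 = 1, a5 = 1, a6 = 4. Then constraint 4: a1 + a5 = 4; constraint 7: a3 - a4 = 3; constraint 10: a6 - a1 = 1, and every other listed constraint is also met.

Satisfiable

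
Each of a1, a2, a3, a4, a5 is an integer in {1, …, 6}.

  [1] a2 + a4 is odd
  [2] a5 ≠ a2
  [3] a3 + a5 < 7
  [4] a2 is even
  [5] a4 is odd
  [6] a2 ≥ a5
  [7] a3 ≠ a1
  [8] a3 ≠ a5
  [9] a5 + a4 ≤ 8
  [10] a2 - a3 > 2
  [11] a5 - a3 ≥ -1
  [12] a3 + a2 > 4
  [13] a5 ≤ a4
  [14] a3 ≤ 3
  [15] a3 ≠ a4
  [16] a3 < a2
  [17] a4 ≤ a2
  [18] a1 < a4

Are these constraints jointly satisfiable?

Take a1 = 3, a2 = 6, a3 = 1, a4 = 5, a5 = 3. Then constraint 3: a3 + a5 = 4; constraint 9: a5 + a4 = 8; constraint 10: a2 - a3 = 5, and every other listed constraint is also met.

Satisfiable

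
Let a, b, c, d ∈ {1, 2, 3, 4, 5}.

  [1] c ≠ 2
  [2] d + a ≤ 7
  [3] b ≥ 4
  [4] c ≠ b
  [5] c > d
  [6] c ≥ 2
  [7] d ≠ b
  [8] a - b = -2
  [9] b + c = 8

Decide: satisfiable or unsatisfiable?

The assignment a = 3, b = 5, c = 3, d = 1 works:
  constraint 2 holds since d + a = 4.
  constraint 8 holds since a - b = -2.
  constraint 9 holds since b + c = 8.
The rest check out directly.

Satisfiable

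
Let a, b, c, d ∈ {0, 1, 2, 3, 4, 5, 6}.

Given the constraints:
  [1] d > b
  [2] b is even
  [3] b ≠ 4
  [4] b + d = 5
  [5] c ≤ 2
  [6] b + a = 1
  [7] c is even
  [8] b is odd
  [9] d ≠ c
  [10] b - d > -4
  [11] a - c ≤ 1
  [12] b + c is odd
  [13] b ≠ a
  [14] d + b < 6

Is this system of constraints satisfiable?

Constraint 2 makes b even and constraint 7 makes c even, so b + c must be even. Constraint 12 says b + c is odd — contradiction.

Unsatisfiable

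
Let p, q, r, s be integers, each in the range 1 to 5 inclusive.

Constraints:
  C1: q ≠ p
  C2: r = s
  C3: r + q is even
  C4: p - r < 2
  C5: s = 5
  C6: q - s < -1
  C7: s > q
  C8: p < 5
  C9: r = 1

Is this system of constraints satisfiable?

Constraint 9 fixes r = 1 and constraint 5 fixes s = 5, but constraint 2 requires r = s. Since 1 ≠ 5, contradiction.

Unsatisfiable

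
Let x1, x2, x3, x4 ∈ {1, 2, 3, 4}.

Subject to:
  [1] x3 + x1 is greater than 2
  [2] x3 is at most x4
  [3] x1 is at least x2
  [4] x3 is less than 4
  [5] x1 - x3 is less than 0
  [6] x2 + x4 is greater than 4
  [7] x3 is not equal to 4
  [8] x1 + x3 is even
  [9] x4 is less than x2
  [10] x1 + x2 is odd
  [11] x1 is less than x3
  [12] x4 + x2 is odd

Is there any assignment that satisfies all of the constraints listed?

Constraints 2, 3, 9, and 11 give x1 < x3, x3 ≤ x4, x4 < x2, x2 ≤ x1. Chaining: x1 < x3 ≤ x4 < x2 ≤ x1, which forces x1 < x1 — impossible.

Unsatisfiable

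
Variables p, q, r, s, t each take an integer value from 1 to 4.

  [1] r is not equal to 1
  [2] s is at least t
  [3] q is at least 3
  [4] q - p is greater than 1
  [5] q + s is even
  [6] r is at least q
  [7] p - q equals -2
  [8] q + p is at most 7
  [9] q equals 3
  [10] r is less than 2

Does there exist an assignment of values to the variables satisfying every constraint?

From constraints 3 and 6: r ≥ q and q ≥ 3, so r ≥ 3. From constraint 10: r ≤ 1. But 1 < 3, so no value of r works.

Unsatisfiable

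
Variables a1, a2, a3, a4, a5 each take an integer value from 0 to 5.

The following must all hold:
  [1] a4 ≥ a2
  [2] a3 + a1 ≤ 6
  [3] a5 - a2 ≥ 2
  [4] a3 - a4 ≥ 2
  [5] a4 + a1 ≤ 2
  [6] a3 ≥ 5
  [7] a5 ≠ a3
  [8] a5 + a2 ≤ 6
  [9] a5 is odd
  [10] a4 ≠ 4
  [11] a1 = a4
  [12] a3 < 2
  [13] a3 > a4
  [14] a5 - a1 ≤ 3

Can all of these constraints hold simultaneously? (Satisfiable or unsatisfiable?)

From constraint 6: a3 ≥ 5. From constraint 12: a3 ≤ 1. But 1 < 5, so no value of a3 works.

Unsatisfiable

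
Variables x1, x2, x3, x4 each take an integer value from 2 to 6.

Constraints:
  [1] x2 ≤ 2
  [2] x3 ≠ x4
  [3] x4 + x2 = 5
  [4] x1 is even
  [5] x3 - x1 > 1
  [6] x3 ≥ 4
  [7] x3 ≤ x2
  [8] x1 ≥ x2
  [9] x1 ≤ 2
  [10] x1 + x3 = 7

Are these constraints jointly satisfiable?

Unsatisfiable

From constraints 6 and 7: x2 ≥ x3 and x3 ≥ 4, so x2 ≥ 4. From constraints 8 and 9: x2 ≤ x1 and x1 ≤ 2, so x2 ≤ 2. But 2 < 4, so no value of x2 works.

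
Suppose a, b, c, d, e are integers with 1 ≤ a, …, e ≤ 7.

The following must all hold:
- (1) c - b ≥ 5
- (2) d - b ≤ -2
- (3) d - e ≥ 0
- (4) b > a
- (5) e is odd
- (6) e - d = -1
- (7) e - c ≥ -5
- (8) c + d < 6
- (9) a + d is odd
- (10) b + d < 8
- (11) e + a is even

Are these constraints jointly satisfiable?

Unsatisfiable

Constraints 1, 2, 3, and 7 give b − d ≥ 2, d − e ≥ 0, e − c ≥ -5, c − b ≥ 5.
Adding all 4 inequalities: the left sides telescope to 0, and the right sides sum to 2 + 0 + (-5) + 5 = 2. So 0 ≥ 2, which is false.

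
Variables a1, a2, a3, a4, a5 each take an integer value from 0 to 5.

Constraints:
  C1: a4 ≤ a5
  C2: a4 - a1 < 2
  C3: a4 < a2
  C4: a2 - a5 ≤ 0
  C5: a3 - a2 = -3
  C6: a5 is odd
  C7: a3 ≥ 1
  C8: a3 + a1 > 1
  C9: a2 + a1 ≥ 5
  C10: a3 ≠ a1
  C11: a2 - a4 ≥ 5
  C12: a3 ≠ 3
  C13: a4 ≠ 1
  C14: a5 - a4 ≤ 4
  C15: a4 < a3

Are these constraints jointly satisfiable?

Constraints 4, 11, and 14 give a4 − a5 ≥ -4, a5 − a2 ≥ 0, a2 − a4 ≥ 5.
Adding all 3 inequalities: the left sides telescope to 0, and the right sides sum to (-4) + 0 + 5 = 1. So 0 ≥ 1, which is false.

Unsatisfiable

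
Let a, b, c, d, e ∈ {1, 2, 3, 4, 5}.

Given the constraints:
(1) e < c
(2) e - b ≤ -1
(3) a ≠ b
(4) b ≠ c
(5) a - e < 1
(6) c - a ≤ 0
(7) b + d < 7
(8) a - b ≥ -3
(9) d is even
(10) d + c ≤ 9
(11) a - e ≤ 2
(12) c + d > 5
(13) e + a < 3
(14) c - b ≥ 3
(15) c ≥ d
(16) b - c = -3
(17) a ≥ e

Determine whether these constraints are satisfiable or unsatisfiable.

Constraints 2, 6, 11, and 14 give e − a ≥ -2, a − c ≥ 0, c − b ≥ 3, b − e ≥ 1.
Adding all 4 inequalities: the left sides telescope to 0, and the right sides sum to (-2) + 0 + 3 + 1 = 2. So 0 ≥ 2, which is false.

Unsatisfiable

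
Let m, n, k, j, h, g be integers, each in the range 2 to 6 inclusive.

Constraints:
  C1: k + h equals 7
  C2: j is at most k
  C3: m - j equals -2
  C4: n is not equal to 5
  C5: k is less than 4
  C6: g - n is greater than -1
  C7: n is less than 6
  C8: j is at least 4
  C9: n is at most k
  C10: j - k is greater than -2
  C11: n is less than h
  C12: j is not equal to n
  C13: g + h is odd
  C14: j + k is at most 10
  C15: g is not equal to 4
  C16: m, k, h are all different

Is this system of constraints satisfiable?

From constraints 2 and 8: k ≥ j and j ≥ 4, so k ≥ 4. From constraint 5: k ≤ 3. But 3 < 4, so no value of k works.

Unsatisfiable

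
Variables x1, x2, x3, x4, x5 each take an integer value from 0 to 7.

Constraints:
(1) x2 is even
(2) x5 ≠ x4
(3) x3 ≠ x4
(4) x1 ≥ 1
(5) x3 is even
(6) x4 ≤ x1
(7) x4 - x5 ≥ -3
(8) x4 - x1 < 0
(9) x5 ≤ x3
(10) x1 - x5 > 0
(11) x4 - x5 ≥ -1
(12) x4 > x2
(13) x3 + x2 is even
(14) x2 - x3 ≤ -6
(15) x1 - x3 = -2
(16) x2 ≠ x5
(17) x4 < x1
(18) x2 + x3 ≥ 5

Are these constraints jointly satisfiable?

Try x1 = 4, x2 = 0, x3 = 6, x4 = 1, x5 = 2.
Check constraint 7: x4 - x5 = -1; constraint 8: x4 - x1 = -3. The remaining constraints are straightforward to verify.

Satisfiable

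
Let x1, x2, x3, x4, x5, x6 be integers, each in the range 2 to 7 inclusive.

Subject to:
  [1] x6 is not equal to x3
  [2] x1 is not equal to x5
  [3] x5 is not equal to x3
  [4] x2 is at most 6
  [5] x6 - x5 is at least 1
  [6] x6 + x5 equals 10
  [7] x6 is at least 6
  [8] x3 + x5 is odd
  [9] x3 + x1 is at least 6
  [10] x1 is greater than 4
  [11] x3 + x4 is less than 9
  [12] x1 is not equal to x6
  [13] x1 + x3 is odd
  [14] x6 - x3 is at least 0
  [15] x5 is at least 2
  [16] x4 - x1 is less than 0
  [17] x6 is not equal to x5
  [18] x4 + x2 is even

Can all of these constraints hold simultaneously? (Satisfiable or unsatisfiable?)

Setting (x1, x2, x3, x4, x5, x6) = (5, 4, 4, 4, 3, 7) satisfies everything: constraint 5: x6 - x5 = 4; constraint 6: x6 + x5 = 10; constraint 9: x3 + x1 = 9, and the others follow.

Satisfiable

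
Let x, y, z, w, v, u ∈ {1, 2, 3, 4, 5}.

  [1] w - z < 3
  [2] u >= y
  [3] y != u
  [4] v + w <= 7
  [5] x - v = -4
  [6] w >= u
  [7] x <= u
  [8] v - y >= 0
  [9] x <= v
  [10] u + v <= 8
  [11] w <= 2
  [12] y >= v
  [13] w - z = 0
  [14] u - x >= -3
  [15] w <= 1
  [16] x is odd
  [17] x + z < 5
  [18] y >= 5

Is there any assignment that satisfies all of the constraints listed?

Unsatisfiable

From constraints 2 and 18: u ≥ y and y ≥ 5, so u ≥ 5. From constraints 6 and 15: u ≤ w and w ≤ 1, so u ≤ 1. But 1 < 5, so no value of u works.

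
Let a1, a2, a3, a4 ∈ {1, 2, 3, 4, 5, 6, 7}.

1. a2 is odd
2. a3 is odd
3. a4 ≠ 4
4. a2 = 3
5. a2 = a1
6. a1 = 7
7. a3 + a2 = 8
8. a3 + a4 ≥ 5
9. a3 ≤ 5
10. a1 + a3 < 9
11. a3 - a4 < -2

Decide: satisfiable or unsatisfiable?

Unsatisfiable

Constraint 4 fixes a2 = 3 and constraint 6 fixes a1 = 7, but constraint 5 requires a2 = a1. Since 3 ≠ 7, contradiction.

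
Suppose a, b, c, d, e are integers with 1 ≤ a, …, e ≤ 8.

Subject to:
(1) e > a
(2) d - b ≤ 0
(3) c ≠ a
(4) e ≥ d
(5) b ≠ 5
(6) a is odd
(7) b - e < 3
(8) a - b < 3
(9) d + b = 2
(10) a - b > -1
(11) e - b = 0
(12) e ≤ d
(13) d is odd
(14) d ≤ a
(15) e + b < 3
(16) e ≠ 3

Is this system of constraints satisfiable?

Unsatisfiable

Constraints 1, 12, and 14 give a < e, e ≤ d, d ≤ a. Chaining: a < e ≤ d ≤ a, which forces a < a — impossible.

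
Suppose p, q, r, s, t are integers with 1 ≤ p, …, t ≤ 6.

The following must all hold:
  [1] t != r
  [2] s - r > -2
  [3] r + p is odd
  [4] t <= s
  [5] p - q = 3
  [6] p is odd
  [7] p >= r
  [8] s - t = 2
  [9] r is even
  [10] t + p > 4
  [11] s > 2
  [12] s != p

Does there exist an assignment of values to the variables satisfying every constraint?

Take p = 5, q = 2, r = 4, s = 4, t = 2. Then constraint 2: s - r = 0; constraint 5: p - q = 3; constraint 8: s - t = 2, and every other listed constraint is also met.

Satisfiable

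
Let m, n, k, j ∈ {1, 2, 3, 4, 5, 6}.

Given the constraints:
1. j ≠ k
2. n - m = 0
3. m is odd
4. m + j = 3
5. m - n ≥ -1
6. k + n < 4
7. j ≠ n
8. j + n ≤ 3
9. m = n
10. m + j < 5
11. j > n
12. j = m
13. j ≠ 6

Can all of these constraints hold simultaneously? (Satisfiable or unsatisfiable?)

From constraints 9 and 12, j = m = n, so j = n. But constraint 7 says j ≠ n. Contradiction.

Unsatisfiable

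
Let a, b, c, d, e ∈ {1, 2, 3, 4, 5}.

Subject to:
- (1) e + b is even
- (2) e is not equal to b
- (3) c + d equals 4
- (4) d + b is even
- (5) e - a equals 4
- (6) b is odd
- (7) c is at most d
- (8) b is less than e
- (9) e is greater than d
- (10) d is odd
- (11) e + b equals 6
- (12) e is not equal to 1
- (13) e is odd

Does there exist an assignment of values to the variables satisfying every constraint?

The assignment a = 1, b = 1, c = 1, d = 3, e = 5 works:
  constraint 3 holds since c + d = 4.
  constraint 5 holds since e - a = 4.
  constraint 11 holds since e + b = 6.
The rest check out directly.

Satisfiable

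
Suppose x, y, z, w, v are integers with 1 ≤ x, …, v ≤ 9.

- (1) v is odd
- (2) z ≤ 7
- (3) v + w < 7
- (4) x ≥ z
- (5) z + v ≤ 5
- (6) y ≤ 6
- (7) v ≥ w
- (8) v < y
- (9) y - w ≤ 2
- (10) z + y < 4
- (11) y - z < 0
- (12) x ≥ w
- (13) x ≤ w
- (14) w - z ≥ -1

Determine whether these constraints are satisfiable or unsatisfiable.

Constraints 4, 7, 8, 11, and 13 give w ≤ v, v < y, y < z, z ≤ x, x ≤ w. Chaining: w ≤ v < y < z ≤ x ≤ w, which forces w < w — impossible.

Unsatisfiable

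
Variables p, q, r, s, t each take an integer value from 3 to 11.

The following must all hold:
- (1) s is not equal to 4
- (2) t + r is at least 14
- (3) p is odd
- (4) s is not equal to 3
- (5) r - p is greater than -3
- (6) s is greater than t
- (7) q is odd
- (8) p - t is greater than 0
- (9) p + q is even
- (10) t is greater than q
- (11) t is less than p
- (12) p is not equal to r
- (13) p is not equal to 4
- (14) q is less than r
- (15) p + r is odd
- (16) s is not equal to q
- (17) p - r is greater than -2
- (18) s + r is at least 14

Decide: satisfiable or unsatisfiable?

Try p = 9, q = 3, r = 8, s = 9, t = 6.
Check constraint 2: t + r = 14; constraint 5: r - p = -1. The remaining constraints are straightforward to verify.

Satisfiable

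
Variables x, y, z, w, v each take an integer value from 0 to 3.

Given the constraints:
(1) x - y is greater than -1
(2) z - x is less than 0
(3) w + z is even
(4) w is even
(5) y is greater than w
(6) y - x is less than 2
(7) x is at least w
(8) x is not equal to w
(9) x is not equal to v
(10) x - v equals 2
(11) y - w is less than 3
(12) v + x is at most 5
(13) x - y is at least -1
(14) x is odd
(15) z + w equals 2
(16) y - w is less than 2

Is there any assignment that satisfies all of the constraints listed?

One satisfying assignment is x = 3, y = 3, z = 0, w = 2, v = 1.
For the less obvious constraints — constraint 1: x - y = 0; constraint 2: z - x = -3 — and the others hold by inspection.

Satisfiable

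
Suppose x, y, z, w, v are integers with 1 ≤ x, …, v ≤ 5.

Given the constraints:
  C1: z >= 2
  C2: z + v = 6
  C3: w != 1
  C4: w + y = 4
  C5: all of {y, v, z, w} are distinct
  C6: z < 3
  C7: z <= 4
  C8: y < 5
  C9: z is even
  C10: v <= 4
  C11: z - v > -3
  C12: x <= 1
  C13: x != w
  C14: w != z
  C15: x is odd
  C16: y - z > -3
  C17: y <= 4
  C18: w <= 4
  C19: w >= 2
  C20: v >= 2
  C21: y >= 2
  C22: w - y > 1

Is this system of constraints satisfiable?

Constraints 1, 7, 10, 17, 18, 19, 20, and 21 confine each of y, v, z, w to the 3 values {2, …, 4}.
Constraint 5 requires all 4 of them to be distinct, but only 3 values are available — impossible by the pigeonhole principle.

Unsatisfiable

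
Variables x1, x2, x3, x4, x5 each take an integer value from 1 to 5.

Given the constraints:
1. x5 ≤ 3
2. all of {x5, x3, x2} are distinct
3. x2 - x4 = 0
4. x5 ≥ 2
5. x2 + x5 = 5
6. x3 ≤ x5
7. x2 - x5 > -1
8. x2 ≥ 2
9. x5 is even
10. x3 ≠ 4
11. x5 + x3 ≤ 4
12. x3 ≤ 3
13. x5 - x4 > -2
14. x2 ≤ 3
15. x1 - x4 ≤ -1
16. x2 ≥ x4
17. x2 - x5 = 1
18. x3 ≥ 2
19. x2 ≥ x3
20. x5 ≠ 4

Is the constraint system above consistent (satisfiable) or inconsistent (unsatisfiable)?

Unsatisfiable

Constraints 1, 4, 8, 12, 14, and 18 confine each of x5, x3, x2 to the 2 values {2, 3}.
Constraint 2 requires all 3 of them to be distinct, but only 2 values are available — impossible by the pigeonhole principle.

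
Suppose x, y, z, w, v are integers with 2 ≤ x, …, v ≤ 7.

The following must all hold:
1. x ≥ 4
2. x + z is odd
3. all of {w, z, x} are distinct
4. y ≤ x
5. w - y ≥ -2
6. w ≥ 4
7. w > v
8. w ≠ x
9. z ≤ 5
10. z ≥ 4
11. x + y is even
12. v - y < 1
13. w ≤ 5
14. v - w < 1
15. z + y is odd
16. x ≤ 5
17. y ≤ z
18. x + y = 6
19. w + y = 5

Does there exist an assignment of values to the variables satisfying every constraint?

Constraints 1, 6, 9, 10, 13, and 16 confine each of w, z, x to the 2 values {4, 5}.
Constraint 3 requires all 3 of them to be distinct, but only 2 values are available — impossible by the pigeonhole principle.

Unsatisfiable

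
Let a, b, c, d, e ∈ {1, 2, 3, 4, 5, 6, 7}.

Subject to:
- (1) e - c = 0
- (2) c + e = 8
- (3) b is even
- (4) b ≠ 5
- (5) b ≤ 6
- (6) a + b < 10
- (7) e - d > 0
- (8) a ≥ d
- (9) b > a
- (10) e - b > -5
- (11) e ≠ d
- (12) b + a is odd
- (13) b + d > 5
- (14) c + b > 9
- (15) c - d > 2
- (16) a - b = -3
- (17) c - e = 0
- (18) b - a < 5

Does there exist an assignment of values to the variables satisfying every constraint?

Satisfiable

Setting (a, b, c, d, e) = (3, 6, 4, 1, 4) satisfies everything: constraint 1: e - c = 0; constraint 2: c + e = 8, and the others follow.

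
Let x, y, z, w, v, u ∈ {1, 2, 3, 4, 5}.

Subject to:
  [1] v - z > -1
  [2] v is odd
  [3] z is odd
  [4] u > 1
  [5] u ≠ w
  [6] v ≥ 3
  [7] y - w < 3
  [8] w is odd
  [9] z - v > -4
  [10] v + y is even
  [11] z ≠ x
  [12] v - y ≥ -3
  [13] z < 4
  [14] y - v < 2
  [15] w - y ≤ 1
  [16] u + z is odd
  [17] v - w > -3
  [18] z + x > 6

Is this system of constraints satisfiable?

Setting (x, y, z, w, v, u) = (5, 5, 3, 5, 5, 2) satisfies everything: constraint 1: v - z = 2; constraint 7: y - w = 0; constraint 9: z - v = -2, and the others follow.

Satisfiable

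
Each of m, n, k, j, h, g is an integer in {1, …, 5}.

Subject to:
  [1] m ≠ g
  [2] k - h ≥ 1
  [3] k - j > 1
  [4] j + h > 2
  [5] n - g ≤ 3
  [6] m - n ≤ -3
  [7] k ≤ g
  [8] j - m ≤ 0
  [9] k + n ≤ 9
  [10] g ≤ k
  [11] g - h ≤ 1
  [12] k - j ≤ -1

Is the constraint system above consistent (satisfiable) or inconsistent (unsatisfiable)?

Constraints 2, 5, 6, 8, 11, and 12 give h − g ≥ -1, g − n ≥ -3, n − m ≥ 3, m − j ≥ 0, j − k ≥ 1, k − h ≥ 1.
Adding all 6 inequalities: the left sides telescope to 0, and the right sides sum to (-1) + (-3) + 3 + 0 + 1 + 1 = 1. So 0 ≥ 1, which is false.

Unsatisfiable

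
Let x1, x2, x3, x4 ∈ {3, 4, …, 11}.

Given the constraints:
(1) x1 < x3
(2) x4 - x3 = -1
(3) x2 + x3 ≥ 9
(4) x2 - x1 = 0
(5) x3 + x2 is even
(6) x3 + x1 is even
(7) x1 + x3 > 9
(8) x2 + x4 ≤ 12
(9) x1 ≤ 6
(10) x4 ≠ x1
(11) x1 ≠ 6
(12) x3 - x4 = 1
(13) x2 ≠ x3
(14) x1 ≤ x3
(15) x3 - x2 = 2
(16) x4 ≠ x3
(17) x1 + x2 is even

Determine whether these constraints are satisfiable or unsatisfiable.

Take x1 = 4, x2 = 4, x3 = 6, x4 = 5. Then constraint 2: x4 - x3 = -1; constraint 3: x2 + x3 = 10; constraint 4: x2 - x1 = 0, and every other listed constraint is also met.

Satisfiable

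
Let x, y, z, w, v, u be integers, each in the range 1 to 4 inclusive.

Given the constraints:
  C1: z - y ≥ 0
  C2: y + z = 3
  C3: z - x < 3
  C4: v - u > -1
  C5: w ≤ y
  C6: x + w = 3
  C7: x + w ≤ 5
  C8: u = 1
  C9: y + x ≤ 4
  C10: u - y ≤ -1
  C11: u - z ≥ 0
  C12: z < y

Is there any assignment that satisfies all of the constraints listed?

Unsatisfiable

Constraints 1, 10, and 11 give u − z ≥ 0, z − y ≥ 0, y − u ≥ 1.
Adding all 3 inequalities: the left sides telescope to 0, and the right sides sum to 0 + 0 + 1 = 1. So 0 ≥ 1, which is false.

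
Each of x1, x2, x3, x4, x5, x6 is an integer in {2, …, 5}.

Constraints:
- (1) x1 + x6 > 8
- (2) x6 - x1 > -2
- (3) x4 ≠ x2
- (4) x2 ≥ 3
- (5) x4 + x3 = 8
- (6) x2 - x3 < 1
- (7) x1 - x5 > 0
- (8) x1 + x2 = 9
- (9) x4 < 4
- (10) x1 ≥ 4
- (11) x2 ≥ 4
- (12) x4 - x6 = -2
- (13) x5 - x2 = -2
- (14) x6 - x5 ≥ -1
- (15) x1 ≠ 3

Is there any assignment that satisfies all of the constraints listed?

The assignment x1 = 4, x2 = 5, x3 = 5, x4 = 3, x5 = 3, x6 = 5 works:
  constraint 1 holds since x1 + x6 = 9.
  constraint 2 holds since x6 - x1 = 1.
  constraint 5 holds since x4 + x3 = 8.
The rest check out directly.

Satisfiable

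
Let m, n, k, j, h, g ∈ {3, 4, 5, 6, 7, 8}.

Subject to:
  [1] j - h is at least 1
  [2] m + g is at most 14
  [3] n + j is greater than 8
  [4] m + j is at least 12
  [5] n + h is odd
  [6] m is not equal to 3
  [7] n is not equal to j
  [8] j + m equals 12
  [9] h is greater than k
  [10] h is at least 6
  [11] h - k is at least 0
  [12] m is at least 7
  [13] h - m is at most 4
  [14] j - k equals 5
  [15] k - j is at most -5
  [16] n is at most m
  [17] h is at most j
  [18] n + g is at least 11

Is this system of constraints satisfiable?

From constraints 10 and 17: j ≥ h ≥ 6. From constraint 12: m ≥ 7. Hence j + m ≥ 13. But constraint 8 requires j + m = 12, and 12 < 13. Contradiction.

Unsatisfiable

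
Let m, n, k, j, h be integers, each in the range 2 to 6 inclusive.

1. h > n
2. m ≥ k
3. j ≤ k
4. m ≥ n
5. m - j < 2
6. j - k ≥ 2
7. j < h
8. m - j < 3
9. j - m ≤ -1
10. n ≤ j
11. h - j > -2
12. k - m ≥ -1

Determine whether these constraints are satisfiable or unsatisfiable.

Constraints 6, 9, and 12 give j − k ≥ 2, k − m ≥ -1, m − j ≥ 1.
Adding all 3 inequalities: the left sides telescope to 0, and the right sides sum to 2 + (-1) + 1 = 2. So 0 ≥ 2, which is false.

Unsatisfiable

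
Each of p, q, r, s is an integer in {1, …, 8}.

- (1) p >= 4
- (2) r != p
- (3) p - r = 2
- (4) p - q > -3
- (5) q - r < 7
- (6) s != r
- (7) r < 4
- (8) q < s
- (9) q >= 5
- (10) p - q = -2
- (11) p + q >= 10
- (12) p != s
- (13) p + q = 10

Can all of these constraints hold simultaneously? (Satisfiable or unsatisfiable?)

Satisfiable

Try p = 4, q = 6, r = 2, s = 8.
Check constraint 3: p - r = 2; constraint 4: p - q = -2; constraint 5: q - r = 4. The remaining constraints are straightforward to verify.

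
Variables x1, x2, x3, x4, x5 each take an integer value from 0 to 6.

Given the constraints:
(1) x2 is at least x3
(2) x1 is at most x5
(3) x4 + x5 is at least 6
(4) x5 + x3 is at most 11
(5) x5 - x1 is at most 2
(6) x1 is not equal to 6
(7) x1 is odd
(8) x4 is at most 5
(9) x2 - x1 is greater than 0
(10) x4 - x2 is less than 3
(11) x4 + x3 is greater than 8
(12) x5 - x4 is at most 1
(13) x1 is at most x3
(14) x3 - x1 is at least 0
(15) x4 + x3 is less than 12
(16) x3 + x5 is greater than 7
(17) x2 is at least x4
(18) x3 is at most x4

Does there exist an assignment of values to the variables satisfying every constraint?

Satisfiable

Try x1 = 3, x2 = 5, x3 = 5, x4 = 5, x5 = 3.
Check constraint 3: x4 + x5 = 8; constraint 4: x5 + x3 = 8; constraint 5: x5 - x1 = 0. The remaining constraints are straightforward to verify.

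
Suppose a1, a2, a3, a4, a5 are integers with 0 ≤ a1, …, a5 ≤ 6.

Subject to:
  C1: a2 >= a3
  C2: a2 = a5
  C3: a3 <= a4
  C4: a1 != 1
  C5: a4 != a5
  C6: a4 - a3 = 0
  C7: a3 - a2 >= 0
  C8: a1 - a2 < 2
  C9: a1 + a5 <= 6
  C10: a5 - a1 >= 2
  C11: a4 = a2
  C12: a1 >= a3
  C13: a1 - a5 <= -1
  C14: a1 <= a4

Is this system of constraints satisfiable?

Unsatisfiable

From constraints 2 and 11, a4 = a2 = a5, so a4 = a5. But constraint 5 says a4 ≠ a5. Contradiction.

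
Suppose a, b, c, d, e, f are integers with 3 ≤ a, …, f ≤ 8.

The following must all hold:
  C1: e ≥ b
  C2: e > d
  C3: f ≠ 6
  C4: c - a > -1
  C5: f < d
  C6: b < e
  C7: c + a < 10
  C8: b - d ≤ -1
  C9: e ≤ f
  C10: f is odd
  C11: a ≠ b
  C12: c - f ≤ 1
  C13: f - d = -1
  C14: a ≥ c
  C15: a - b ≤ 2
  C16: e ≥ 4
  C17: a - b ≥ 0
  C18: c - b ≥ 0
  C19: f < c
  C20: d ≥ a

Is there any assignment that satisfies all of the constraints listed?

Constraints 2, 9, 14, 19, and 20 give a ≤ d, d < e, e ≤ f, f < c, c ≤ a. Chaining: a ≤ d < e ≤ f < c ≤ a, which forces a < a — impossible.

Unsatisfiable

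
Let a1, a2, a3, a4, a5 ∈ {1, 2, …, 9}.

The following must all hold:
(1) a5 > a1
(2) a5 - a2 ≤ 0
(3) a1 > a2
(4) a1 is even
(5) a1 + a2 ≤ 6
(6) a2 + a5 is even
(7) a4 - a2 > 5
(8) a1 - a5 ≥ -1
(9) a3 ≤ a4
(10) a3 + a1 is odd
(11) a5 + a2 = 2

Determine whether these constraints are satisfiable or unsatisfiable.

Constraints 1, 2, and 3 give a5 ≤ a2, a2 < a1, a1 < a5. Chaining: a5 ≤ a2 < a1 < a5, which forces a5 < a5 — impossible.

Unsatisfiable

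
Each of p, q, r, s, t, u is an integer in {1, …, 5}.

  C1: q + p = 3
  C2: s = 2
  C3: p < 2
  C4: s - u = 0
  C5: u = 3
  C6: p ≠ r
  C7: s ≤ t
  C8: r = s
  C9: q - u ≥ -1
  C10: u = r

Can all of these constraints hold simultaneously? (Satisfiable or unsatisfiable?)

Unsatisfiable

Constraint 5 fixes u = 3 and constraint 2 fixes s = 2. Constraints 8 and 10 give u = r = s, so u = s. But 3 ≠ 2 — contradiction.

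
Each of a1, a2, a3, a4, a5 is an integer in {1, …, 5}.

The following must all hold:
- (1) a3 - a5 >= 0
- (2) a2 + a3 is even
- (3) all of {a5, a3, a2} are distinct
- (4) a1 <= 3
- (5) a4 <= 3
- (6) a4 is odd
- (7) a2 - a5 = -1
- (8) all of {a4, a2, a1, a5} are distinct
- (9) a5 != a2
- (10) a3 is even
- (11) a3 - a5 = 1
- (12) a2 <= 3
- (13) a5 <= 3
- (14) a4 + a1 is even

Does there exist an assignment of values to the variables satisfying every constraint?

Constraints 4, 5, 12, and 13 confine each of a4, a2, a1, a5 to the 3 values {1, …, 3} (the domain already gives each ≥ 1).
Constraint 8 requires all 4 of them to be distinct, but only 3 values are available — impossible by the pigeonhole principle.

Unsatisfiable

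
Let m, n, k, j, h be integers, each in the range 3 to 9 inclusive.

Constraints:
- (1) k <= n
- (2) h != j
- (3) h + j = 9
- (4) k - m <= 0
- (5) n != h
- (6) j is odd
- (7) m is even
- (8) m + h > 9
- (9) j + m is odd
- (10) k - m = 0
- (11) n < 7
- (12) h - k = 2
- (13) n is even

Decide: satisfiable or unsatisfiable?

Satisfiable

Setting (m, n, k, j, h) = (4, 4, 4, 3, 6) satisfies everything: constraint 3: h + j = 9; constraint 4: k - m = 0; constraint 8: m + h = 10, and the others follow.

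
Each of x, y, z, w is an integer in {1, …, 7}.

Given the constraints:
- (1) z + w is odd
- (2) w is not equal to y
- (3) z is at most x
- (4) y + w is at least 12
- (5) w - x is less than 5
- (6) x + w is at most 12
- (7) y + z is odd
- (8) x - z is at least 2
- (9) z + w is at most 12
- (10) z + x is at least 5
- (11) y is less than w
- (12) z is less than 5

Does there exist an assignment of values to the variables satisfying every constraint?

Satisfiable

Try x = 5, y = 5, z = 2, w = 7.
Check constraint 4: y + w = 12; constraint 5: w - x = 2. The remaining constraints are straightforward to verify.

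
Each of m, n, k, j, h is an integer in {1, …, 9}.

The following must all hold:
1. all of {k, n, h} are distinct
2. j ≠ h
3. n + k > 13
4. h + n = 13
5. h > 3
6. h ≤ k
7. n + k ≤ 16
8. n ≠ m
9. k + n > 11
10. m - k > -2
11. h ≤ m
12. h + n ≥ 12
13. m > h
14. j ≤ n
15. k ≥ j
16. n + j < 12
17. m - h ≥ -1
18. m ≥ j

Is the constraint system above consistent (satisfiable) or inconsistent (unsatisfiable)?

Satisfiable

Try m = 9, n = 5, k = 9, j = 4, h = 8.
Check constraint 3: n + k = 14; constraint 4: h + n = 13. The remaining constraints are straightforward to verify.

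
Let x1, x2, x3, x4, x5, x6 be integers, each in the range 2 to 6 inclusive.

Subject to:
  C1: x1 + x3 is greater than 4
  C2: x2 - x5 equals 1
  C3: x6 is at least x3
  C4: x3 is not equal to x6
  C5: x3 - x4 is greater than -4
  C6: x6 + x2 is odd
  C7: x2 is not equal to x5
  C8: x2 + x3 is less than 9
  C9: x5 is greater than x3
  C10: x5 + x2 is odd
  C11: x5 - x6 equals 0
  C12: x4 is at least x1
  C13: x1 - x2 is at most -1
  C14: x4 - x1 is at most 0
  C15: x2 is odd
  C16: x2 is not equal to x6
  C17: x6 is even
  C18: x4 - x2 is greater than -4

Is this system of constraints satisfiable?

One satisfying assignment is x1 = 4, x2 = 5, x3 = 2, x4 = 4, x5 = 4, x6 = 4.
For the less obvious constraints — constraint 1: x1 + x3 = 6; constraint 2: x2 - x5 = 1; constraint 5: x3 - x4 = -2 — and the others hold by inspection.

Satisfiable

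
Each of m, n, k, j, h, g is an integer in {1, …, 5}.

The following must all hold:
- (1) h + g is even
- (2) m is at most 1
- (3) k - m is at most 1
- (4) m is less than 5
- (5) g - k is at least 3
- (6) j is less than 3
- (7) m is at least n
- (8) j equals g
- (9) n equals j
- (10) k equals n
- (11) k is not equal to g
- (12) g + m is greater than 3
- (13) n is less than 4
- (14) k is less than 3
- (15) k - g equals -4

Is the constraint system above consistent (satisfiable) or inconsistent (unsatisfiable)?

From constraints 8, 9, and 10, k = n = j = g, so k = g. But constraint 11 says k ≠ g. Contradiction.

Unsatisfiable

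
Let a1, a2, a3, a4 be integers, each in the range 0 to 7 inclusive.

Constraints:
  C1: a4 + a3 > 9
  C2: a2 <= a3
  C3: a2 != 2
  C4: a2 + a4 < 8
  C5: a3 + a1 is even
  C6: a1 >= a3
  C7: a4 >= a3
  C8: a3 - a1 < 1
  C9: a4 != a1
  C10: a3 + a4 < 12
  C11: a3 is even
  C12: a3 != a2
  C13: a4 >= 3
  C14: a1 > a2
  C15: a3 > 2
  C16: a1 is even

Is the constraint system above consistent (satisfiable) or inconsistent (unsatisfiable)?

Satisfiable

One satisfying assignment is a1 = 4, a2 = 1, a3 = 4, a4 = 6.
For the less obvious constraints — constraint 1: a4 + a3 = 10; constraint 4: a2 + a4 = 7; constraint 8: a3 - a1 = 0 — and the others hold by inspection.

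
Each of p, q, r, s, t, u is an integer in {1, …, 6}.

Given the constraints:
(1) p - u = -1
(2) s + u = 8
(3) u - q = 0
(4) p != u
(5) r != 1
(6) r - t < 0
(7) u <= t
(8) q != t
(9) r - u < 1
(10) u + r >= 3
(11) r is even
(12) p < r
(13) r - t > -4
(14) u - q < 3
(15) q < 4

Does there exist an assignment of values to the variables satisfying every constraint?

Satisfiable

One satisfying assignment is p = 1, q = 2, r = 2, s = 6, t = 4, u = 2.
For the less obvious constraints — constraint 1: p - u = -1; constraint 2: s + u = 8; constraint 3: u - q = 0 — and the others hold by inspection.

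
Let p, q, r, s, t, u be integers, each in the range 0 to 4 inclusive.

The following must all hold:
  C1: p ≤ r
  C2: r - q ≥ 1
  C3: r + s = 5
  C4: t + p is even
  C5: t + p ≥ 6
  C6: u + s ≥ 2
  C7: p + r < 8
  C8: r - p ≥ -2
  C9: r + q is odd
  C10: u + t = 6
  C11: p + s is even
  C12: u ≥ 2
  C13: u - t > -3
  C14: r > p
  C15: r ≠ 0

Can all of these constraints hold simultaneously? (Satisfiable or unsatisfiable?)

The assignment p = 3, q = 3, r = 4, s = 1, t = 3, u = 3 works:
  constraint 2 holds since r - q = 1.
  constraint 3 holds since r + s = 5.
  constraint 5 holds since t + p = 6.
The rest check out directly.

Satisfiable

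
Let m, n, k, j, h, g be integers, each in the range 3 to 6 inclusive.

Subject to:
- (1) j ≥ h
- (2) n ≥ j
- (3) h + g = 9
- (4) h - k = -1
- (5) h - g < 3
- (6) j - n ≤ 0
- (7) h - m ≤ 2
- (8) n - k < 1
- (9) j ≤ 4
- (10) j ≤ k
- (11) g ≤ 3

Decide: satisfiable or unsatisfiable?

From constraints 1 and 9: h ≤ j ≤ 4. From constraint 11: g ≤ 3. Hence h + g ≤ 7. But constraint 3 requires h + g = 9, and 9 > 7. Contradiction.

Unsatisfiable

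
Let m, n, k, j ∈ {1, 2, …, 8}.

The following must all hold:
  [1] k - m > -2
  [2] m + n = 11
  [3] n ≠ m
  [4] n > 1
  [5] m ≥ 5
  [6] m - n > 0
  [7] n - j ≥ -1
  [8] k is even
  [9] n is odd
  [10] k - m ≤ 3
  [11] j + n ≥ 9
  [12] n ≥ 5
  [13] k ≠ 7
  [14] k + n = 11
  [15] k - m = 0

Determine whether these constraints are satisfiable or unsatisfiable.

Take m = 6, n = 5, k = 6, j = 6. Then constraint 1: k - m = 0; constraint 2: m + n = 11, and every other listed constraint is also met.

Satisfiable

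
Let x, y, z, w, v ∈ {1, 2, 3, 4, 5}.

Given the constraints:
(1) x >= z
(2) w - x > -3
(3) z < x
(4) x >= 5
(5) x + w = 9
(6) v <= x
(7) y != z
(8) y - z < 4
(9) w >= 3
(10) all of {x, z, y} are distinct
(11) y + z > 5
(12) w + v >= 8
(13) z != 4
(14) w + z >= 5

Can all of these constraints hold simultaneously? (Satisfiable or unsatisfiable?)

The assignment x = 5, y = 4, z = 2, w = 4, v = 5 works:
  constraint 2 holds since w - x = -1.
  constraint 5 holds since x + w = 9.
  constraint 8 holds since y - z = 2.
The rest check out directly.

Satisfiable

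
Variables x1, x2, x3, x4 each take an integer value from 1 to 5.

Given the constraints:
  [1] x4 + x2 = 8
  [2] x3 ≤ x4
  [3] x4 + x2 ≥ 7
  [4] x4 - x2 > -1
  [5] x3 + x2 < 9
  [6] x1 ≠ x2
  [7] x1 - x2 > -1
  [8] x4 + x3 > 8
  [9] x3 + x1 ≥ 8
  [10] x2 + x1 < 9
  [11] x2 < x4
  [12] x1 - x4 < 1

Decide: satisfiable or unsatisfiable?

Try x1 = 4, x2 = 3, x3 = 4, x4 = 5.
Check constraint 1: x4 + x2 = 8; constraint 3: x4 + x2 = 8; constraint 4: x4 - x2 = 2. The remaining constraints are straightforward to verify.

Satisfiable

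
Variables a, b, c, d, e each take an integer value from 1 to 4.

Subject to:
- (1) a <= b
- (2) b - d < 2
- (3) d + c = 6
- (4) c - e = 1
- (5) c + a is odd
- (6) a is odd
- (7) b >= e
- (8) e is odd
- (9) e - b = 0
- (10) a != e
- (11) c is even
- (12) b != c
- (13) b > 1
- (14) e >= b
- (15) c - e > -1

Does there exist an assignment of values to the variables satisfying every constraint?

The assignment a = 1, b = 3, c = 4, d = 2, e = 3 works:
  constraint 2 holds since b - d = 1.
  constraint 3 holds since d + c = 6.
  constraint 4 holds since c - e = 1.
The rest check out directly.

Satisfiable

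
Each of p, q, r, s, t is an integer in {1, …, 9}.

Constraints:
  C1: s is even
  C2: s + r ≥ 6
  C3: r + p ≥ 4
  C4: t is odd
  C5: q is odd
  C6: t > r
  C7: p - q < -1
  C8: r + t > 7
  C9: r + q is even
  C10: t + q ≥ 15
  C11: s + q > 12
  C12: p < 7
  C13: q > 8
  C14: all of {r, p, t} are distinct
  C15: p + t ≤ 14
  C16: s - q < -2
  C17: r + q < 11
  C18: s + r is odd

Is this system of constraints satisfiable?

Try p = 6, q = 9, r = 1, s = 6, t = 7.
Check constraint 2: s + r = 7; constraint 3: r + p = 7. The remaining constraints are straightforward to verify.

Satisfiable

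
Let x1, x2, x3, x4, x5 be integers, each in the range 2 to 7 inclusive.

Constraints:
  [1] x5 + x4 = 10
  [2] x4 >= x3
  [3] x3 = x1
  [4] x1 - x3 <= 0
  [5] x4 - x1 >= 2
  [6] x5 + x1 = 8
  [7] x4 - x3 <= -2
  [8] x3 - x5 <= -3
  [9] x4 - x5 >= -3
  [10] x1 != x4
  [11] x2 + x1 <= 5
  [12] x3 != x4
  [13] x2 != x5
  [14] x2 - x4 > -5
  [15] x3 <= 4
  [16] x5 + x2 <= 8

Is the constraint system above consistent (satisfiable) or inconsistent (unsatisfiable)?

Constraints 7, 8, and 9 give x4 − x5 ≥ -3, x5 − x3 ≥ 3, x3 − x4 ≥ 2.
Adding all 3 inequalities: the left sides telescope to 0, and the right sides sum to (-3) + 3 + 2 = 2. So 0 ≥ 2, which is false.

Unsatisfiable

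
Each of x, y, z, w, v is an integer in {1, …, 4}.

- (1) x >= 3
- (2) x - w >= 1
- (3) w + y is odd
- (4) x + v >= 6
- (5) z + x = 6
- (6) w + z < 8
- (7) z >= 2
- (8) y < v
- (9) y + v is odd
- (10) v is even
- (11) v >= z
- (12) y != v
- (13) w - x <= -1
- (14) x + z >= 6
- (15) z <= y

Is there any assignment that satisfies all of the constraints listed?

Satisfiable

Take x = 3, y = 3, z = 3, w = 2, v = 4. Then constraint 2: x - w = 1; constraint 4: x + v = 7; constraint 5: z + x = 6, and every other listed constraint is also met.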